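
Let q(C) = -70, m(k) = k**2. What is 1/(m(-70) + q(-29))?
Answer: 1/4830 ≈ 0.00020704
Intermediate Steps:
1/(m(-70) + q(-29)) = 1/((-70)**2 - 70) = 1/(4900 - 70) = 1/4830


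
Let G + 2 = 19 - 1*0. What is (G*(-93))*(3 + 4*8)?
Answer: -55335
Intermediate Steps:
G = 17 (G = -2 + (19 - 1*0) = -2 + (19 + 0) = -2 + 19 = 17)
(G*(-93))*(3 + 4*8) = (17*(-93))*(3 + 4*8) = -1581*(3 + 32) = -1581*35 = -55335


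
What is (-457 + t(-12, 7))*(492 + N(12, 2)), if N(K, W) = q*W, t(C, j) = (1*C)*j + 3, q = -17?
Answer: -246404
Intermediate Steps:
t(C, j) = 3 + C*j (t(C, j) = C*j + 3 = 3 + C*j)
N(K, W) = -17*W
(-457 + t(-12, 7))*(492 + N(12, 2)) = (-457 + (3 - 12*7))*(492 - 17*2) = (-457 + (3 - 84))*(492 - 34) = (-457 - 81)*458 = -538*458 = -246404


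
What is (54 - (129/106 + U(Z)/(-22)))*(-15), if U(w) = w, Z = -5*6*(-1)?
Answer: -947025/1166 ≈ -812.20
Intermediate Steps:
Z = 30 (Z = -30*(-1) = 30)
(54 - (129/106 + U(Z)/(-22)))*(-15) = (54 - (129/106 + 30/(-22)))*(-15) = (54 - (129*(1/106) + 30*(-1/22)))*(-15) = (54 - (129/106 - 15/11))*(-15) = (54 - 1*(-171/1166))*(-15) = (54 + 171/1166)*(-15) = (63135/1166)*(-15) = -947025/1166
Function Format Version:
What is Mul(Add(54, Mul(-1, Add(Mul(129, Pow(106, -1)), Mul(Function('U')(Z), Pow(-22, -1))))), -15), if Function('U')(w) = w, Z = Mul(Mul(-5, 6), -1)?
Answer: Rational(-947025, 1166) ≈ -812.20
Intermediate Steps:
Z = 30 (Z = Mul(-30, -1) = 30)
Mul(Add(54, Mul(-1, Add(Mul(129, Pow(106, -1)), Mul(Function('U')(Z), Pow(-22, -1))))), -15) = Mul(Add(54, Mul(-1, Add(Mul(129, Pow(106, -1)), Mul(30, Pow(-22, -1))))), -15) = Mul(Add(54, Mul(-1, Add(Mul(129, Rational(1, 106)), Mul(30, Rational(-1, 22))))), -15) = Mul(Add(54, Mul(-1, Add(Rational(129, 106), Rational(-15, 11)))), -15) = Mul(Add(54, Mul(-1, Rational(-171, 1166))), -15) = Mul(Add(54, Rational(171, 1166)), -15) = Mul(Rational(63135, 1166), -15) = Rational(-947025, 1166)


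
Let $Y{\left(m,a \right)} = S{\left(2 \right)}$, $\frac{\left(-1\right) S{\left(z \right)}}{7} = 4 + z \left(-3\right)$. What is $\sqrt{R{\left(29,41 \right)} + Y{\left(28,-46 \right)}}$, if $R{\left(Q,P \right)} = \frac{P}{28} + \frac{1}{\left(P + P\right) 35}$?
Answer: $\frac{3 \sqrt{288845}}{410} \approx 3.9325$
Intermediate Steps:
$R{\left(Q,P \right)} = \frac{P}{28} + \frac{1}{70 P}$ ($R{\left(Q,P \right)} = P \frac{1}{28} + \frac{1}{2 P} \frac{1}{35} = \frac{P}{28} + \frac{1}{2 P} \frac{1}{35} = \frac{P}{28} + \frac{1}{70 P}$)
$S{\left(z \right)} = -28 + 21 z$ ($S{\left(z \right)} = - 7 \left(4 + z \left(-3\right)\right) = - 7 \left(4 - 3 z\right) = -28 + 21 z$)
$Y{\left(m,a \right)} = 14$ ($Y{\left(m,a \right)} = -28 + 21 \cdot 2 = -28 + 42 = 14$)
$\sqrt{R{\left(29,41 \right)} + Y{\left(28,-46 \right)}} = \sqrt{\left(\frac{1}{28} \cdot 41 + \frac{1}{70 \cdot 41}\right) + 14} = \sqrt{\left(\frac{41}{28} + \frac{1}{70} \cdot \frac{1}{41}\right) + 14} = \sqrt{\left(\frac{41}{28} + \frac{1}{2870}\right) + 14} = \sqrt{\frac{1201}{820} + 14} = \sqrt{\frac{12681}{820}} = \frac{3 \sqrt{288845}}{410}$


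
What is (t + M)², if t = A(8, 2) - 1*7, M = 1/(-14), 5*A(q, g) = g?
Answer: 218089/4900 ≈ 44.508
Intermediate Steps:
A(q, g) = g/5
M = -1/14 ≈ -0.071429
t = -33/5 (t = (⅕)*2 - 1*7 = ⅖ - 7 = -33/5 ≈ -6.6000)
(t + M)² = (-33/5 - 1/14)² = (-467/70)² = 218089/4900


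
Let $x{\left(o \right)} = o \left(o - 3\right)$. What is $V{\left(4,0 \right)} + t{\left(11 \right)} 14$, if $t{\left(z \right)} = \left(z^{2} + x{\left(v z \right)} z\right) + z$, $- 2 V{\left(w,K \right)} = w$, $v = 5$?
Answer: $442286$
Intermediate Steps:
$V{\left(w,K \right)} = - \frac{w}{2}$
$x{\left(o \right)} = o \left(-3 + o\right)$
$t{\left(z \right)} = z + z^{2} + 5 z^{2} \left(-3 + 5 z\right)$ ($t{\left(z \right)} = \left(z^{2} + 5 z \left(-3 + 5 z\right) z\right) + z = \left(z^{2} + 5 z^{2} \left(-3 + 5 z\right)\right) + z = z + z^{2} + 5 z^{2} \left(-3 + 5 z\right)$)
$V{\left(4,0 \right)} + t{\left(11 \right)} 14 = \left(- \frac{1}{2}\right) 4 + 11 \left(1 - 154 + 25 \cdot 11^{2}\right) 14 = -2 + 11 \left(1 - 154 + 25 \cdot 121\right) 14 = -2 + 11 \left(1 - 154 + 3025\right) 14 = -2 + 11 \cdot 2872 \cdot 14 = -2 + 31592 \cdot 14 = -2 + 442288 = 442286$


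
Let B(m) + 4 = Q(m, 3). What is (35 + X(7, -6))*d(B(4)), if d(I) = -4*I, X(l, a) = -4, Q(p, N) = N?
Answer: 124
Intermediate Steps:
B(m) = -1 (B(m) = -4 + 3 = -1)
(35 + X(7, -6))*d(B(4)) = (35 - 4)*(-4*(-1)) = 31*4 = 124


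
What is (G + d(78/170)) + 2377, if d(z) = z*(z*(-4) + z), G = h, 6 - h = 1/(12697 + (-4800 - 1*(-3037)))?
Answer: 188202692383/78998150 ≈ 2382.4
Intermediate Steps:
h = 65603/10934 (h = 6 - 1/(12697 + (-4800 - 1*(-3037))) = 6 - 1/(12697 + (-4800 + 3037)) = 6 - 1/(12697 - 1763) = 6 - 1/10934 = 65603/10934 ≈ 5.9999)
G = 65603/10934 ≈ 5.9999
d(z) = -3*z² (d(z) = z*(-4*z + z) = z*(-3*z) = -3*z²)
(G + d(78/170)) + 2377 = (65603/10934 - 3*(78/170)²) + 2377 = (65603/10934 - 3*(78*(1/170))²) + 2377 = (65603/10934 - 3*(39/85)²) + 2377 = (65603/10934 - 3*1521/7225) + 2377 = (65603/10934 - 4563/7225) + 2377 = 424089833/78998150 + 2377 = 188202692383/78998150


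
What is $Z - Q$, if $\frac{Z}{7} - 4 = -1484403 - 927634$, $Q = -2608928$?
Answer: $-14275303$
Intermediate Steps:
$Z = -16884231$ ($Z = 28 + 7 \left(-1484403 - 927634\right) = 28 + 7 \left(-2412037\right) = 28 - 16884259 = -16884231$)
$Z - Q = -16884231 - -2608928 = -16884231 + 2608928 = -14275303$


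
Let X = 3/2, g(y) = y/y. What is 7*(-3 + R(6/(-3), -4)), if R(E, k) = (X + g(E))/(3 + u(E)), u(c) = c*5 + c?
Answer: -413/18 ≈ -22.944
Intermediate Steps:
u(c) = 6*c (u(c) = 5*c + c = 6*c)
g(y) = 1
X = 3/2 (X = 3*(1/2) = 3/2 ≈ 1.5000)
R(E, k) = 5/(2*(3 + 6*E)) (R(E, k) = (3/2 + 1)/(3 + 6*E) = 5/(2*(3 + 6*E)))
7*(-3 + R(6/(-3), -4)) = 7*(-3 + 5/(6*(1 + 2*(6/(-3))))) = 7*(-3 + 5/(6*(1 + 2*(6*(-1/3))))) = 7*(-3 + 5/(6*(1 + 2*(-2)))) = 7*(-3 + 5/(6*(1 - 4))) = 7*(-3 + (5/6)/(-3)) = 7*(-3 + (5/6)*(-1/3)) = 7*(-3 - 5/18) = 7*(-59/18) = -413/18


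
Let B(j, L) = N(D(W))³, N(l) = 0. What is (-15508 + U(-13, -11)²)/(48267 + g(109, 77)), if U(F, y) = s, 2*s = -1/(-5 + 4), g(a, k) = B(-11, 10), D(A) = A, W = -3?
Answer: -667/2076 ≈ -0.32129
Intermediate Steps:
B(j, L) = 0 (B(j, L) = 0³ = 0)
g(a, k) = 0
s = ½ (s = (-1/(-5 + 4))/2 = (-1/(-1))/2 = (-1*(-1))/2 = (½)*1 = ½ ≈ 0.50000)
U(F, y) = ½
(-15508 + U(-13, -11)²)/(48267 + g(109, 77)) = (-15508 + (½)²)/(48267 + 0) = (-15508 + ¼)/48267 = -62031/4*1/48267 = -667/2076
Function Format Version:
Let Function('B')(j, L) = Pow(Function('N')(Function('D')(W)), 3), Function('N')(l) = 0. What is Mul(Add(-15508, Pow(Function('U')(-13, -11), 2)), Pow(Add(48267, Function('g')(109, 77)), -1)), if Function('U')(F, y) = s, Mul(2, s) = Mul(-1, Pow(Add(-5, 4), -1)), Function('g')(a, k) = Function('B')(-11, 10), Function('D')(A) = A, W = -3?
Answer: Rational(-667, 2076) ≈ -0.32129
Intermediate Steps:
Function('B')(j, L) = 0 (Function('B')(j, L) = Pow(0, 3) = 0)
Function('g')(a, k) = 0
s = Rational(1, 2) (s = Mul(Rational(1, 2), Mul(-1, Pow(Add(-5, 4), -1))) = Mul(Rational(1, 2), Mul(-1, Pow(-1, -1))) = Mul(Rational(1, 2), Mul(-1, -1)) = Mul(Rational(1, 2), 1) = Rational(1, 2) ≈ 0.50000)
Function('U')(F, y) = Rational(1, 2)
Mul(Add(-15508, Pow(Function('U')(-13, -11), 2)), Pow(Add(48267, Function('g')(109, 77)), -1)) = Mul(Add(-15508, Pow(Rational(1, 2), 2)), Pow(Add(48267, 0), -1)) = Mul(Add(-15508, Rational(1, 4)), Pow(48267, -1)) = Mul(Rational(-62031, 4), Rational(1, 48267)) = Rational(-667, 2076)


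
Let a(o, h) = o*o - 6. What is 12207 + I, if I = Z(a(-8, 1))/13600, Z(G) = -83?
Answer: 166015117/13600 ≈ 12207.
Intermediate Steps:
a(o, h) = -6 + o² (a(o, h) = o² - 6 = -6 + o²)
I = -83/13600 ≈ -0.0061029
12207 + I = 12207 - 83/13600 = 166015117/13600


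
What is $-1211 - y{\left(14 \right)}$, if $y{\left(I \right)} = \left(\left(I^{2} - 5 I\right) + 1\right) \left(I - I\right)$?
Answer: $-1211$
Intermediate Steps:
$y{\left(I \right)} = 0$ ($y{\left(I \right)} = \left(1 + I^{2} - 5 I\right) 0 = 0$)
$-1211 - y{\left(14 \right)} = -1211 - 0 = -1211 + 0 = -1211$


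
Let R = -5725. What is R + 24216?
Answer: 18491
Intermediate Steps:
R + 24216 = -5725 + 24216 = 18491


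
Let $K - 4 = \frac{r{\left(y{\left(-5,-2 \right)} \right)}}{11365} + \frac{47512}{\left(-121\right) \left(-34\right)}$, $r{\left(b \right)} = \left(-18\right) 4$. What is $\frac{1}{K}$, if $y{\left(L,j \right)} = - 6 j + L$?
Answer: $\frac{23377805}{363350056} \approx 0.06434$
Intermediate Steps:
$y{\left(L,j \right)} = L - 6 j$
$r{\left(b \right)} = -72$
$K = \frac{363350056}{23377805}$ ($K = 4 + \left(- \frac{72}{11365} + \frac{47512}{\left(-121\right) \left(-34\right)}\right) = 4 + \left(\left(-72\right) \frac{1}{11365} + \frac{47512}{4114}\right) = 4 + \left(- \frac{72}{11365} + 47512 \cdot \frac{1}{4114}\right) = 4 + \left(- \frac{72}{11365} + \frac{23756}{2057}\right) = 4 + \frac{269838836}{23377805} = \frac{363350056}{23377805} \approx 15.543$)
$\frac{1}{K} = \frac{1}{\frac{363350056}{23377805}} = \frac{23377805}{363350056}$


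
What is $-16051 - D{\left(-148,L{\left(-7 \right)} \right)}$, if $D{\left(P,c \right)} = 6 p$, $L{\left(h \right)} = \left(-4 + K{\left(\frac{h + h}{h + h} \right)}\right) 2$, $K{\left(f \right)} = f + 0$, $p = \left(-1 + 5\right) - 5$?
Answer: $-16045$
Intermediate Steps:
$p = -1$ ($p = 4 - 5 = -1$)
$K{\left(f \right)} = f$
$L{\left(h \right)} = -6$ ($L{\left(h \right)} = \left(-4 + \frac{h + h}{h + h}\right) 2 = \left(-4 + \frac{2 h}{2 h}\right) 2 = \left(-4 + 2 h \frac{1}{2 h}\right) 2 = \left(-4 + 1\right) 2 = \left(-3\right) 2 = -6$)
$D{\left(P,c \right)} = -6$ ($D{\left(P,c \right)} = 6 \left(-1\right) = -6$)
$-16051 - D{\left(-148,L{\left(-7 \right)} \right)} = -16051 - -6 = -16051 + 6 = -16045$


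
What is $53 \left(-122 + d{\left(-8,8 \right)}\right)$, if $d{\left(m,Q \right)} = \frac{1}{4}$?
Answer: $- \frac{25811}{4} \approx -6452.8$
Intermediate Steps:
$d{\left(m,Q \right)} = \frac{1}{4}$
$53 \left(-122 + d{\left(-8,8 \right)}\right) = 53 \left(-122 + \frac{1}{4}\right) = 53 \left(- \frac{487}{4}\right) = - \frac{25811}{4}$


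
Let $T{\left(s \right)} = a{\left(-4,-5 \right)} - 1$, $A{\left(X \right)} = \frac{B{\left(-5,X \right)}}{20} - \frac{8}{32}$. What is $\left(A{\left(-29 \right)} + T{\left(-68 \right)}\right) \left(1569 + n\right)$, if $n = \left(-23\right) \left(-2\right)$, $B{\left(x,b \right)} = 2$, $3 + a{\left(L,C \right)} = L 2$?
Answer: $- \frac{78489}{4} \approx -19622.0$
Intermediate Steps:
$a{\left(L,C \right)} = -3 + 2 L$ ($a{\left(L,C \right)} = -3 + L 2 = -3 + 2 L$)
$A{\left(X \right)} = - \frac{3}{20}$ ($A{\left(X \right)} = \frac{2}{20} - \frac{8}{32} = 2 \cdot \frac{1}{20} - \frac{1}{4} = \frac{1}{10} - \frac{1}{4} = - \frac{3}{20}$)
$n = 46$
$T{\left(s \right)} = -12$ ($T{\left(s \right)} = \left(-3 + 2 \left(-4\right)\right) - 1 = \left(-3 - 8\right) - 1 = -11 - 1 = -12$)
$\left(A{\left(-29 \right)} + T{\left(-68 \right)}\right) \left(1569 + n\right) = \left(- \frac{3}{20} - 12\right) \left(1569 + 46\right) = \left(- \frac{243}{20}\right) 1615 = - \frac{78489}{4}$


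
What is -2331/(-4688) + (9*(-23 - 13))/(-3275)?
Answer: 9152937/15353200 ≈ 0.59616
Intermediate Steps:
-2331/(-4688) + (9*(-23 - 13))/(-3275) = -2331*(-1/4688) + (9*(-36))*(-1/3275) = 2331/4688 - 324*(-1/3275) = 2331/4688 + 324/3275 = 9152937/15353200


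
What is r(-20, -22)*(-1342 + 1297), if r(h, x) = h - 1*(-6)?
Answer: 630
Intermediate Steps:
r(h, x) = 6 + h (r(h, x) = h + 6 = 6 + h)
r(-20, -22)*(-1342 + 1297) = (6 - 20)*(-1342 + 1297) = -14*(-45) = 630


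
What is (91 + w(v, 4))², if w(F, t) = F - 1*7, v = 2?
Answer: 7396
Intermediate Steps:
w(F, t) = -7 + F (w(F, t) = F - 7 = -7 + F)
(91 + w(v, 4))² = (91 + (-7 + 2))² = (91 - 5)² = 86² = 7396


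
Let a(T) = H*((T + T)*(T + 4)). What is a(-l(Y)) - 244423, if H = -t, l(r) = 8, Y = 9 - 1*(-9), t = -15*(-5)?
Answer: -249223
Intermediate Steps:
t = 75
Y = 18 (Y = 9 + 9 = 18)
H = -75 (H = -1*75 = -75)
a(T) = -150*T*(4 + T) (a(T) = -75*(T + T)*(T + 4) = -75*2*T*(4 + T) = -150*T*(4 + T))
a(-l(Y)) - 244423 = -150*(-1*8)*(4 - 1*8) - 244423 = -150*(-8)*(4 - 8) - 244423 = -150*(-8)*(-4) - 244423 = -4800 - 244423 = -249223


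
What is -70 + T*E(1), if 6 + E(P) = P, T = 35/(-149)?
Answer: -10255/149 ≈ -68.825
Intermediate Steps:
T = -35/149 (T = 35*(-1/149) = -35/149 ≈ -0.23490)
E(P) = -6 + P
-70 + T*E(1) = -70 - 35*(-6 + 1)/149 = -70 - 35/149*(-5) = -70 + 175/149 = -10255/149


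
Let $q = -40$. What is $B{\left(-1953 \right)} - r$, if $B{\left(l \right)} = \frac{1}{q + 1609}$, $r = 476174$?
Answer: $- \frac{747117005}{1569} \approx -4.7617 \cdot 10^{5}$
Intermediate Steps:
$B{\left(l \right)} = \frac{1}{1569}$ ($B{\left(l \right)} = \frac{1}{-40 + 1609} = \frac{1}{1569}$)
$B{\left(-1953 \right)} - r = \frac{1}{1569} - 476174 = - \frac{747117005}{1569}$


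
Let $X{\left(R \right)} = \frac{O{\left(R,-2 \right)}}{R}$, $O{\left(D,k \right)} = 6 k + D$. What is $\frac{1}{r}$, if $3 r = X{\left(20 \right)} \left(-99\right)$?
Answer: $- \frac{5}{66} \approx -0.075758$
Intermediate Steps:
$O{\left(D,k \right)} = D + 6 k$
$X{\left(R \right)} = \frac{-12 + R}{R}$ ($X{\left(R \right)} = \frac{R + 6 \left(-2\right)}{R} = \frac{R - 12}{R} = \frac{-12 + R}{R}$)
$r = - \frac{66}{5}$ ($r = \frac{\frac{-12 + 20}{20} \left(-99\right)}{3} = \frac{\frac{1}{20} \cdot 8 \left(-99\right)}{3} = \frac{\frac{2}{5} \left(-99\right)}{3} = \frac{1}{3} \left(- \frac{198}{5}\right) = - \frac{66}{5} \approx -13.2$)
$\frac{1}{r} = \frac{1}{- \frac{66}{5}} = - \frac{5}{66}$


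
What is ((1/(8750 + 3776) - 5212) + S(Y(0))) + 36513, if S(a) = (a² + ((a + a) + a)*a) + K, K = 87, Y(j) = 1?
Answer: 393216193/12526 ≈ 31392.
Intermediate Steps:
S(a) = 87 + 4*a² (S(a) = (a² + ((a + a) + a)*a) + 87 = (a² + (2*a + a)*a) + 87 = (a² + (3*a)*a) + 87 = (a² + 3*a²) + 87 = 4*a² + 87 = 87 + 4*a²)
((1/(8750 + 3776) - 5212) + S(Y(0))) + 36513 = ((1/(8750 + 3776) - 5212) + (87 + 4*1²)) + 36513 = ((1/12526 - 5212) + (87 + 4*1)) + 36513 = ((1/12526 - 5212) + (87 + 4)) + 36513 = (-65285511/12526 + 91) + 36513 = -64145645/12526 + 36513 = 393216193/12526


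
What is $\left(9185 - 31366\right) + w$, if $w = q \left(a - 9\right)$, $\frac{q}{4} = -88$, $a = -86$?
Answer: $11259$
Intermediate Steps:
$q = -352$ ($q = 4 \left(-88\right) = -352$)
$w = 33440$ ($w = - 352 \left(-86 - 9\right) = \left(-352\right) \left(-95\right) = 33440$)
$\left(9185 - 31366\right) + w = \left(9185 - 31366\right) + 33440 = -22181 + 33440 = 11259$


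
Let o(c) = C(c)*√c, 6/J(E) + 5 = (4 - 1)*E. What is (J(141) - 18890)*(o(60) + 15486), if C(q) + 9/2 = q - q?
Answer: -61138836402/209 + 35532063*√15/209 ≈ -2.9187e+8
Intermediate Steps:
C(q) = -9/2 (C(q) = -9/2 + (q - q) = -9/2 + 0 = -9/2)
J(E) = 6/(-5 + 3*E) (J(E) = 6/(-5 + (4 - 1)*E) = 6/(-5 + 3*E))
o(c) = -9*√c/2
(J(141) - 18890)*(o(60) + 15486) = (6/(-5 + 3*141) - 18890)*(-9*√15 + 15486) = (6/(-5 + 423) - 18890)*(-9*√15 + 15486) = (6/418 - 18890)*(-9*√15 + 15486) = (6*(1/418) - 18890)*(15486 - 9*√15) = (3/209 - 18890)*(15486 - 9*√15) = -3948007*(15486 - 9*√15)/209 = -61138836402/209 + 35532063*√15/209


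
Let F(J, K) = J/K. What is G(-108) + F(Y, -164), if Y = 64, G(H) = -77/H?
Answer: 1429/4428 ≈ 0.32272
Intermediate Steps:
G(-108) + F(Y, -164) = -77/(-108) + 64/(-164) = -77*(-1/108) + 64*(-1/164) = 77/108 - 16/41 = 1429/4428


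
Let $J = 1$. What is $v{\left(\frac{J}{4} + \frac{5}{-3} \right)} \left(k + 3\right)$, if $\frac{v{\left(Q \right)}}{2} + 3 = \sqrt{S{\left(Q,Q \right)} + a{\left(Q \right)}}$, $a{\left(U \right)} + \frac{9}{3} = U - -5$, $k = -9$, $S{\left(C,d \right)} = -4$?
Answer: $36 - 2 i \sqrt{123} \approx 36.0 - 22.181 i$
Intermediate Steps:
$a{\left(U \right)} = 2 + U$ ($a{\left(U \right)} = -3 + \left(U - -5\right) = -3 + \left(U + 5\right) = -3 + \left(5 + U\right) = 2 + U$)
$v{\left(Q \right)} = -6 + 2 \sqrt{-2 + Q}$ ($v{\left(Q \right)} = -6 + 2 \sqrt{-4 + \left(2 + Q\right)} = -6 + 2 \sqrt{-2 + Q}$)
$v{\left(\frac{J}{4} + \frac{5}{-3} \right)} \left(k + 3\right) = \left(-6 + 2 \sqrt{-2 + \left(1 \cdot \frac{1}{4} + \frac{5}{-3}\right)}\right) \left(-9 + 3\right) = \left(-6 + 2 \sqrt{-2 + \left(1 \cdot \frac{1}{4} + 5 \left(- \frac{1}{3}\right)\right)}\right) \left(-6\right) = \left(-6 + 2 \sqrt{-2 + \left(\frac{1}{4} - \frac{5}{3}\right)}\right) \left(-6\right) = \left(-6 + 2 \sqrt{-2 - \frac{17}{12}}\right) \left(-6\right) = \left(-6 + 2 \sqrt{- \frac{41}{12}}\right) \left(-6\right) = \left(-6 + 2 \frac{i \sqrt{123}}{6}\right) \left(-6\right) = \left(-6 + \frac{i \sqrt{123}}{3}\right) \left(-6\right) = 36 - 2 i \sqrt{123}$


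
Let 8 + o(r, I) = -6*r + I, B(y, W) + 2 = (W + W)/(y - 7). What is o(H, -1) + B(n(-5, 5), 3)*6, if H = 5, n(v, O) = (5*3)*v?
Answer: -2109/41 ≈ -51.439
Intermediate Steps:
n(v, O) = 15*v
B(y, W) = -2 + 2*W/(-7 + y) (B(y, W) = -2 + (W + W)/(y - 7) = -2 + (2*W)/(-7 + y) = -2 + 2*W/(-7 + y))
o(r, I) = -8 + I - 6*r (o(r, I) = -8 + (-6*r + I) = -8 + (I - 6*r) = -8 + I - 6*r)
o(H, -1) + B(n(-5, 5), 3)*6 = (-8 - 1 - 6*5) + (2*(7 + 3 - 15*(-5))/(-7 + 15*(-5)))*6 = (-8 - 1 - 30) + (2*(7 + 3 - 1*(-75))/(-7 - 75))*6 = -39 + (2*(7 + 3 + 75)/(-82))*6 = -39 + (2*(-1/82)*85)*6 = -39 - 85/41*6 = -39 - 510/41 = -2109/41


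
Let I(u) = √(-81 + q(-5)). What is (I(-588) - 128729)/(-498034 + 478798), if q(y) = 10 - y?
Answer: 128729/19236 - I*√66/19236 ≈ 6.6921 - 0.00042234*I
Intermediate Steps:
I(u) = I*√66 (I(u) = √(-81 + (10 - 1*(-5))) = √(-81 + (10 + 5)) = √(-81 + 15) = √(-66) = I*√66)
(I(-588) - 128729)/(-498034 + 478798) = (I*√66 - 128729)/(-498034 + 478798) = (-128729 + I*√66)/(-19236) = (-128729 + I*√66)*(-1/19236) = 128729/19236 - I*√66/19236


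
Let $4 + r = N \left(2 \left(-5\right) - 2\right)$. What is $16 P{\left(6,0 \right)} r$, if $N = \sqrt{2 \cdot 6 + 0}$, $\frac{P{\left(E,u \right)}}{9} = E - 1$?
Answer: $-2880 - 17280 \sqrt{3} \approx -32810.0$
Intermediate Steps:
$P{\left(E,u \right)} = -9 + 9 E$ ($P{\left(E,u \right)} = 9 \left(E - 1\right) = 9 \left(-1 + E\right) = -9 + 9 E$)
$N = 2 \sqrt{3}$ ($N = \sqrt{12 + 0} = \sqrt{12} = 2 \sqrt{3} \approx 3.4641$)
$r = -4 - 24 \sqrt{3}$ ($r = -4 + 2 \sqrt{3} \left(2 \left(-5\right) - 2\right) = -4 + 2 \sqrt{3} \left(-10 - 2\right) = -4 + 2 \sqrt{3} \left(-12\right) = -4 - 24 \sqrt{3} \approx -45.569$)
$16 P{\left(6,0 \right)} r = 16 \left(-9 + 9 \cdot 6\right) \left(-4 - 24 \sqrt{3}\right) = 16 \left(-9 + 54\right) \left(-4 - 24 \sqrt{3}\right) = 16 \cdot 45 \left(-4 - 24 \sqrt{3}\right) = 720 \left(-4 - 24 \sqrt{3}\right) = -2880 - 17280 \sqrt{3}$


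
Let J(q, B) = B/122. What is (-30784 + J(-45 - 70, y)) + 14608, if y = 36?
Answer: -986718/61 ≈ -16176.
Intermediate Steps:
J(q, B) = B/122 (J(q, B) = B*(1/122) = B/122)
(-30784 + J(-45 - 70, y)) + 14608 = (-30784 + (1/122)*36) + 14608 = (-30784 + 18/61) + 14608 = -1877806/61 + 14608 = -986718/61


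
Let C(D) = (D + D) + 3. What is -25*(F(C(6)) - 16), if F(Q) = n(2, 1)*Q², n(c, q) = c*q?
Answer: -10850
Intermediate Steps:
C(D) = 3 + 2*D (C(D) = 2*D + 3 = 3 + 2*D)
F(Q) = 2*Q² (F(Q) = (2*1)*Q² = 2*Q²)
-25*(F(C(6)) - 16) = -25*(2*(3 + 2*6)² - 16) = -25*(2*(3 + 12)² - 16) = -25*(2*15² - 16) = -25*(2*225 - 16) = -25*(450 - 16) = -25*434 = -10850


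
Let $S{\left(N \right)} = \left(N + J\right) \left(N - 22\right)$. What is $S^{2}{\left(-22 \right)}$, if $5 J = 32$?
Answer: $\frac{11778624}{25} \approx 4.7115 \cdot 10^{5}$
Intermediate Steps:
$J = \frac{32}{5}$ ($J = \frac{1}{5} \cdot 32 = \frac{32}{5} \approx 6.4$)
$S{\left(N \right)} = \left(-22 + N\right) \left(\frac{32}{5} + N\right)$ ($S{\left(N \right)} = \left(N + \frac{32}{5}\right) \left(N - 22\right) = \left(\frac{32}{5} + N\right) \left(-22 + N\right) = \left(-22 + N\right) \left(\frac{32}{5} + N\right)$)
$S^{2}{\left(-22 \right)} = \left(- \frac{704}{5} + \left(-22\right)^{2} - - \frac{1716}{5}\right)^{2} = \left(- \frac{704}{5} + 484 + \frac{1716}{5}\right)^{2} = \left(\frac{3432}{5}\right)^{2} = \frac{11778624}{25}$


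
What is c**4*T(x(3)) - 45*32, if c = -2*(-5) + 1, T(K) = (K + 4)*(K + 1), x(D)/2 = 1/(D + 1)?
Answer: 389547/4 ≈ 97387.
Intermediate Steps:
x(D) = 2/(1 + D) (x(D) = 2/(D + 1) = 2/(1 + D))
T(K) = (1 + K)*(4 + K) (T(K) = (4 + K)*(1 + K) = (1 + K)*(4 + K))
c = 11 (c = 10 + 1 = 11)
c**4*T(x(3)) - 45*32 = 11**4*(4 + (2/(1 + 3))**2 + 5*(2/(1 + 3))) - 45*32 = 14641*(4 + (2/4)**2 + 5*(2/4)) - 1*1440 = 14641*(4 + (2*(1/4))**2 + 5*(2*(1/4))) - 1440 = 14641*(4 + (1/2)**2 + 5*(1/2)) - 1440 = 14641*(4 + 1/4 + 5/2) - 1440 = 14641*(27/4) - 1440 = 395307/4 - 1440 = 389547/4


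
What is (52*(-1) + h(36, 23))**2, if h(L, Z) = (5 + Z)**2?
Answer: 535824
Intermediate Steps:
(52*(-1) + h(36, 23))**2 = (52*(-1) + (5 + 23)**2)**2 = (-52 + 28**2)**2 = (-52 + 784)**2 = 732**2 = 535824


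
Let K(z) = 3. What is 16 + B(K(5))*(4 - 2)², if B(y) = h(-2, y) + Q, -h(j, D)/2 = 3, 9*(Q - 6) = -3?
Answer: 44/3 ≈ 14.667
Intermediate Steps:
Q = 17/3 (Q = 6 + (⅑)*(-3) = 6 - ⅓ = 17/3 ≈ 5.6667)
h(j, D) = -6 (h(j, D) = -2*3 = -6)
B(y) = -⅓ (B(y) = -6 + 17/3 = -⅓)
16 + B(K(5))*(4 - 2)² = 16 - (4 - 2)²/3 = 16 - ⅓*2² = 16 - ⅓*4 = 16 - 4/3 = 44/3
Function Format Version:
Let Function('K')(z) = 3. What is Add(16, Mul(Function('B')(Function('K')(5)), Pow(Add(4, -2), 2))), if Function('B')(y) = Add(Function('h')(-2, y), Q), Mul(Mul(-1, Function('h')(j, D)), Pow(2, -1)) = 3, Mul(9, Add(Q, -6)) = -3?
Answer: Rational(44, 3) ≈ 14.667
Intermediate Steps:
Q = Rational(17, 3) (Q = Add(6, Mul(Rational(1, 9), -3)) = Add(6, Rational(-1, 3)) = Rational(17, 3) ≈ 5.6667)
Function('h')(j, D) = -6 (Function('h')(j, D) = Mul(-2, 3) = -6)
Function('B')(y) = Rational(-1, 3) (Function('B')(y) = Add(-6, Rational(17, 3)) = Rational(-1, 3))
Add(16, Mul(Function('B')(Function('K')(5)), Pow(Add(4, -2), 2))) = Add(16, Mul(Rational(-1, 3), Pow(Add(4, -2), 2))) = Add(16, Mul(Rational(-1, 3), Pow(2, 2))) = Add(16, Mul(Rational(-1, 3), 4)) = Add(16, Rational(-4, 3)) = Rational(44, 3)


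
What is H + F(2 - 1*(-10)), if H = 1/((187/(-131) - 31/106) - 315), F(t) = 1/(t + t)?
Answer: 1354903/35183784 ≈ 0.038509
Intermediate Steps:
F(t) = 1/(2*t)
H = -13886/4397973 (H = 1/((187*(-1/131) - 31*1/106) - 315) = 1/((-187/131 - 31/106) - 315) = 1/(-23883/13886 - 315) = 1/(-4397973/13886) = -13886/4397973 ≈ -0.0031574)
H + F(2 - 1*(-10)) = -13886/4397973 + 1/(2*(2 - 1*(-10))) = -13886/4397973 + 1/(2*(2 + 10)) = -13886/4397973 + (1/2)/12 = -13886/4397973 + (1/2)*(1/12) = -13886/4397973 + 1/24 = 1354903/35183784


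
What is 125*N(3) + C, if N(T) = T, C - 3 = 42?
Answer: 420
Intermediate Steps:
C = 45 (C = 3 + 42 = 45)
125*N(3) + C = 125*3 + 45 = 375 + 45 = 420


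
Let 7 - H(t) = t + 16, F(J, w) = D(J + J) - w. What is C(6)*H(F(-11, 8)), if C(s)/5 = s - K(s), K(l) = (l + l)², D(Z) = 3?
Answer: 2760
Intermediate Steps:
F(J, w) = 3 - w
K(l) = 4*l² (K(l) = (2*l)² = 4*l²)
H(t) = -9 - t (H(t) = 7 - (t + 16) = 7 - (16 + t) = 7 + (-16 - t) = -9 - t)
C(s) = -20*s² + 5*s (C(s) = 5*(s - 4*s²) = -20*s² + 5*s)
C(6)*H(F(-11, 8)) = (5*6*(1 - 4*6))*(-9 - (3 - 1*8)) = (5*6*(1 - 24))*(-9 - (3 - 8)) = (5*6*(-23))*(-9 - 1*(-5)) = -690*(-9 + 5) = -690*(-4) = 2760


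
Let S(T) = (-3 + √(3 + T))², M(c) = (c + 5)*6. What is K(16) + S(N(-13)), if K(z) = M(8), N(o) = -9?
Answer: 81 - 6*I*√6 ≈ 81.0 - 14.697*I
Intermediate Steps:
M(c) = 30 + 6*c (M(c) = (5 + c)*6 = 30 + 6*c)
K(z) = 78 (K(z) = 30 + 6*8 = 30 + 48 = 78)
K(16) + S(N(-13)) = 78 + (-3 + √(3 - 9))² = 78 + (-3 + √(-6))² = 78 + (-3 + I*√6)²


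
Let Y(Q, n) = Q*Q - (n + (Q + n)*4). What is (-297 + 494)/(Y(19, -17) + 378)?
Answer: 197/748 ≈ 0.26337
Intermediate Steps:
Y(Q, n) = Q**2 - 5*n - 4*Q (Y(Q, n) = Q**2 - (n + (4*Q + 4*n)) = Q**2 - (4*Q + 5*n) = Q**2 + (-5*n - 4*Q) = Q**2 - 5*n - 4*Q)
(-297 + 494)/(Y(19, -17) + 378) = (-297 + 494)/((19**2 - 5*(-17) - 4*19) + 378) = 197/((361 + 85 - 76) + 378) = 197/(370 + 378) = 197/748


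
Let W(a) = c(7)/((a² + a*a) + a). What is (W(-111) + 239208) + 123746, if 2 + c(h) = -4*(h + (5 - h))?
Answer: 8903624552/24531 ≈ 3.6295e+5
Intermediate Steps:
c(h) = -22 (c(h) = -2 - 4*(h + (5 - h)) = -2 - 4*5 = -2 - 20 = -22)
W(a) = -22/(a + 2*a²) (W(a) = -22/((a² + a*a) + a) = -22/((a² + a²) + a) = -22/(2*a² + a) = -22/(a + 2*a²))
(W(-111) + 239208) + 123746 = (-22/(-111*(1 + 2*(-111))) + 239208) + 123746 = (-22*(-1/111)/(1 - 222) + 239208) + 123746 = (-22*(-1/111)/(-221) + 239208) + 123746 = (-22*(-1/111)*(-1/221) + 239208) + 123746 = (-22/24531 + 239208) + 123746 = 5868011426/24531 + 123746 = 8903624552/24531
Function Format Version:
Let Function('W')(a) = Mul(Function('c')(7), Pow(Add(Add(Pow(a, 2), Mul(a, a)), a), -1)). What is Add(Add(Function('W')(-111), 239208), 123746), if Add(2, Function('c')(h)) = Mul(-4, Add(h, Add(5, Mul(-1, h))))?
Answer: Rational(8903624552, 24531) ≈ 3.6295e+5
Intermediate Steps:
Function('c')(h) = -22 (Function('c')(h) = Add(-2, Mul(-4, Add(h, Add(5, Mul(-1, h))))) = Add(-2, Mul(-4, 5)) = Add(-2, -20) = -22)
Function('W')(a) = Mul(-22, Pow(Add(a, Mul(2, Pow(a, 2))), -1)) (Function('W')(a) = Mul(-22, Pow(Add(Add(Pow(a, 2), Mul(a, a)), a), -1)) = Mul(-22, Pow(Add(Add(Pow(a, 2), Pow(a, 2)), a), -1)) = Mul(-22, Pow(Add(Mul(2, Pow(a, 2)), a), -1)) = Mul(-22, Pow(Add(a, Mul(2, Pow(a, 2))), -1)))
Add(Add(Function('W')(-111), 239208), 123746) = Add(Add(Mul(-22, Pow(-111, -1), Pow(Add(1, Mul(2, -111)), -1)), 239208), 123746) = Add(Add(Mul(-22, Rational(-1, 111), Pow(Add(1, -222), -1)), 239208), 123746) = Add(Add(Mul(-22, Rational(-1, 111), Pow(-221, -1)), 239208), 123746) = Add(Add(Mul(-22, Rational(-1, 111), Rational(-1, 221)), 239208), 123746) = Add(Add(Rational(-22, 24531), 239208), 123746) = Add(Rational(5868011426, 24531), 123746) = Rational(8903624552, 24531)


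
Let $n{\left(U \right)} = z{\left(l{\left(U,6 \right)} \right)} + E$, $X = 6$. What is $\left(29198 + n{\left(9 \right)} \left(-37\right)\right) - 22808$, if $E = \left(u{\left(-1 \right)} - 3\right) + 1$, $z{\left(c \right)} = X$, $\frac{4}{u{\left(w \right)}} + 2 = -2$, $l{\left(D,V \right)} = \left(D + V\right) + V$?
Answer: $6279$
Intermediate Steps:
$l{\left(D,V \right)} = D + 2 V$
$u{\left(w \right)} = -1$ ($u{\left(w \right)} = \frac{4}{-2 - 2} = \frac{4}{-4} = 4 \left(- \frac{1}{4}\right) = -1$)
$z{\left(c \right)} = 6$
$E = -3$ ($E = \left(-1 - 3\right) + 1 = -4 + 1 = -3$)
$n{\left(U \right)} = 3$ ($n{\left(U \right)} = 6 - 3 = 3$)
$\left(29198 + n{\left(9 \right)} \left(-37\right)\right) - 22808 = \left(29198 + 3 \left(-37\right)\right) - 22808 = \left(29198 - 111\right) - 22808 = 29087 - 22808 = 6279$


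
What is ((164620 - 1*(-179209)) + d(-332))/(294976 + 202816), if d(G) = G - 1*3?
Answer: 171747/248896 ≈ 0.69003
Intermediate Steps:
d(G) = -3 + G (d(G) = G - 3 = -3 + G)
((164620 - 1*(-179209)) + d(-332))/(294976 + 202816) = ((164620 - 1*(-179209)) + (-3 - 332))/(294976 + 202816) = ((164620 + 179209) - 335)/497792 = (343829 - 335)*(1/497792) = 343494*(1/497792) = 171747/248896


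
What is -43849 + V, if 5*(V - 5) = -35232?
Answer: -254452/5 ≈ -50890.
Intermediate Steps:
V = -35207/5 (V = 5 + (1/5)*(-35232) = 5 - 35232/5 = -35207/5 ≈ -7041.4)
-43849 + V = -43849 - 35207/5 = -254452/5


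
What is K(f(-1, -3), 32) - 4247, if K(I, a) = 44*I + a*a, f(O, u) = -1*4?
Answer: -3399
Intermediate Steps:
f(O, u) = -4
K(I, a) = a² + 44*I (K(I, a) = 44*I + a² = a² + 44*I)
K(f(-1, -3), 32) - 4247 = (32² + 44*(-4)) - 4247 = (1024 - 176) - 4247 = 848 - 4247 = -3399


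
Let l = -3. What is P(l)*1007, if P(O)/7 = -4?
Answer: -28196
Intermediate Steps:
P(O) = -28 (P(O) = 7*(-4) = -28)
P(l)*1007 = -28*1007 = -28196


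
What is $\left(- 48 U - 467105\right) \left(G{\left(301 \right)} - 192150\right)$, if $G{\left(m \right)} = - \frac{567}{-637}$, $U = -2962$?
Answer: $\frac{5681568449601}{91} \approx 6.2435 \cdot 10^{10}$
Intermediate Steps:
$G{\left(m \right)} = \frac{81}{91}$ ($G{\left(m \right)} = \left(-567\right) \left(- \frac{1}{637}\right) = \frac{81}{91}$)
$\left(- 48 U - 467105\right) \left(G{\left(301 \right)} - 192150\right) = \left(\left(-48\right) \left(-2962\right) - 467105\right) \left(\frac{81}{91} - 192150\right) = \left(142176 - 467105\right) \left(\frac{81}{91} - 192150\right) = \left(-324929\right) \left(- \frac{17485569}{91}\right) = \frac{5681568449601}{91}$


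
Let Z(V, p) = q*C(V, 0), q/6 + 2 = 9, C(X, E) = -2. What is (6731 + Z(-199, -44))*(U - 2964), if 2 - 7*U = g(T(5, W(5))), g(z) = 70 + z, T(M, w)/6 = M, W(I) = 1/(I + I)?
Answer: -19794766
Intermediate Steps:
W(I) = 1/(2*I)
T(M, w) = 6*M
q = 42 (q = -12 + 6*9 = -12 + 54 = 42)
U = -14 (U = 2/7 - (70 + 6*5)/7 = 2/7 - (70 + 30)/7 = 2/7 - ⅐*100 = 2/7 - 100/7 = -14)
Z(V, p) = -84 (Z(V, p) = 42*(-2) = -84)
(6731 + Z(-199, -44))*(U - 2964) = (6731 - 84)*(-14 - 2964) = 6647*(-2978) = -19794766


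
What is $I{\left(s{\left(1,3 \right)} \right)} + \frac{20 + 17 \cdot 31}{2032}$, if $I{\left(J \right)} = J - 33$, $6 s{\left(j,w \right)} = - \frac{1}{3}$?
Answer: $- \frac{599597}{18288} \approx -32.786$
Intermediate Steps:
$s{\left(j,w \right)} = - \frac{1}{18}$ ($s{\left(j,w \right)} = \frac{\left(-1\right) \frac{1}{3}}{6} = \frac{1}{6} \left(- \frac{1}{3}\right) = - \frac{1}{18}$)
$I{\left(J \right)} = -33 + J$
$I{\left(s{\left(1,3 \right)} \right)} + \frac{20 + 17 \cdot 31}{2032} = \left(-33 - \frac{1}{18}\right) + \frac{20 + 17 \cdot 31}{2032} = - \frac{595}{18} + \left(20 + 527\right) \frac{1}{2032} = - \frac{595}{18} + 547 \cdot \frac{1}{2032} = - \frac{595}{18} + \frac{547}{2032} = - \frac{599597}{18288}$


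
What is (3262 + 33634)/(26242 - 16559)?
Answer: 36896/9683 ≈ 3.8104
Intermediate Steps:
(3262 + 33634)/(26242 - 16559) = 36896/9683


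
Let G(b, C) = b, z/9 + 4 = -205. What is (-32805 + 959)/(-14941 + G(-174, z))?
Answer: 31846/15115 ≈ 2.1069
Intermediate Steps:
z = -1881 (z = -36 + 9*(-205) = -36 - 1845 = -1881)
(-32805 + 959)/(-14941 + G(-174, z)) = (-32805 + 959)/(-14941 - 174) = -31846/(-15115) = -31846*(-1/15115) = 31846/15115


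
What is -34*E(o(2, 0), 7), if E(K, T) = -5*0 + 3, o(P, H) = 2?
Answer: -102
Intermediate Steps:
E(K, T) = 3 (E(K, T) = 0 + 3 = 3)
-34*E(o(2, 0), 7) = -34*3 = -102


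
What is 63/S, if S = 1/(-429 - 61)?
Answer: -30870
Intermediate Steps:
S = -1/490 (S = 1/(-490) = -1/490 ≈ -0.0020408)
63/S = 63/(-1/490) = 63*(-490) = -30870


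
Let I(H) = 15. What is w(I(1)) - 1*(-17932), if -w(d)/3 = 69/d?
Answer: 89591/5 ≈ 17918.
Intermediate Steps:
w(d) = -207/d
w(I(1)) - 1*(-17932) = -207/15 - 1*(-17932) = -207*1/15 + 17932 = -69/5 + 17932 = 89591/5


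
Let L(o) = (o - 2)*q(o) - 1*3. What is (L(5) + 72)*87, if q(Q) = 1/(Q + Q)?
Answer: 60291/10 ≈ 6029.1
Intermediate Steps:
q(Q) = 1/(2*Q)
L(o) = -3 + (-2 + o)/(2*o) (L(o) = (o - 2)*(1/(2*o)) - 1*3 = (-2 + o)*(1/(2*o)) - 3 = (-2 + o)/(2*o) - 3 = -3 + (-2 + o)/(2*o))
(L(5) + 72)*87 = ((-5/2 - 1/5) + 72)*87 = ((-5/2 - 1*⅕) + 72)*87 = ((-5/2 - ⅕) + 72)*87 = (-27/10 + 72)*87 = (693/10)*87 = 60291/10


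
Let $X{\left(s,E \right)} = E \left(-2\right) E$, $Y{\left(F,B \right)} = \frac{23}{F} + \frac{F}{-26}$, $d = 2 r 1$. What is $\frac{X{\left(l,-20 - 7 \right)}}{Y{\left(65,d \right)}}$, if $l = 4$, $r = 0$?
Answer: $\frac{21060}{31} \approx 679.35$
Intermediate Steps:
$d = 0$ ($d = 2 \cdot 0 \cdot 1 = 0 \cdot 1 = 0$)
$Y{\left(F,B \right)} = \frac{23}{F} - \frac{F}{26}$ ($Y{\left(F,B \right)} = \frac{23}{F} + F \left(- \frac{1}{26}\right) = \frac{23}{F} - \frac{F}{26}$)
$X{\left(s,E \right)} = - 2 E^{2}$ ($X{\left(s,E \right)} = - 2 E E = - 2 E^{2}$)
$\frac{X{\left(l,-20 - 7 \right)}}{Y{\left(65,d \right)}} = \frac{\left(-2\right) \left(-20 - 7\right)^{2}}{\frac{23}{65} - \frac{5}{2}} = \frac{\left(-2\right) \left(-20 - 7\right)^{2}}{23 \cdot \frac{1}{65} - \frac{5}{2}} = \frac{\left(-2\right) \left(-27\right)^{2}}{\frac{23}{65} - \frac{5}{2}} = \frac{\left(-2\right) 729}{- \frac{279}{130}} = \left(-1458\right) \left(- \frac{130}{279}\right) = \frac{21060}{31}$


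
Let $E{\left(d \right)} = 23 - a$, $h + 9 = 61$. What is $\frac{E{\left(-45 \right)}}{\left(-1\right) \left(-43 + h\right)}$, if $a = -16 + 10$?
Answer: $- \frac{29}{9} \approx -3.2222$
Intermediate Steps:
$h = 52$ ($h = -9 + 61 = 52$)
$a = -6$
$E{\left(d \right)} = 29$ ($E{\left(d \right)} = 23 - -6 = 23 + 6 = 29$)
$\frac{E{\left(-45 \right)}}{\left(-1\right) \left(-43 + h\right)} = \frac{29}{\left(-1\right) \left(-43 + 52\right)} = \frac{29}{\left(-1\right) 9} = \frac{29}{-9} = 29 \left(- \frac{1}{9}\right) = - \frac{29}{9}$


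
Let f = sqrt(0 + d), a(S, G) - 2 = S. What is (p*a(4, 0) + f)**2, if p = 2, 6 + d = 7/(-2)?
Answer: (24 + I*sqrt(38))**2/4 ≈ 134.5 + 73.973*I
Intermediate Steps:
d = -19/2 (d = -6 + 7/(-2) = -6 + 7*(-1/2) = -6 - 7/2 = -19/2 ≈ -9.5000)
a(S, G) = 2 + S
f = I*sqrt(38)/2 (f = sqrt(0 - 19/2) = sqrt(-19/2) = I*sqrt(38)/2 ≈ 3.0822*I)
(p*a(4, 0) + f)**2 = (2*(2 + 4) + I*sqrt(38)/2)**2 = (2*6 + I*sqrt(38)/2)**2 = (12 + I*sqrt(38)/2)**2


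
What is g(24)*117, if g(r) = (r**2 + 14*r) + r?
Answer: 109512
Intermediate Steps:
g(r) = r**2 + 15*r
g(24)*117 = (24*(15 + 24))*117 = (24*39)*117 = 936*117 = 109512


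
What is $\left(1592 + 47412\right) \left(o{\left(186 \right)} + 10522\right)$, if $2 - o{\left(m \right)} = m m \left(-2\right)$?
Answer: $3906402864$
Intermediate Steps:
$o{\left(m \right)} = 2 + 2 m^{2}$ ($o{\left(m \right)} = 2 - m m \left(-2\right) = 2 - m^{2} \left(-2\right) = 2 - - 2 m^{2} = 2 + 2 m^{2}$)
$\left(1592 + 47412\right) \left(o{\left(186 \right)} + 10522\right) = \left(1592 + 47412\right) \left(\left(2 + 2 \cdot 186^{2}\right) + 10522\right) = 49004 \left(\left(2 + 2 \cdot 34596\right) + 10522\right) = 49004 \left(\left(2 + 69192\right) + 10522\right) = 49004 \left(69194 + 10522\right) = 49004 \cdot 79716 = 3906402864$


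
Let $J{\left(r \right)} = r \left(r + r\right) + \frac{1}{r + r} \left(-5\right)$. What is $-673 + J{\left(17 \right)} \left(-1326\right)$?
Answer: $-766906$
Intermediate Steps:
$J{\left(r \right)} = 2 r^{2} - \frac{5}{2 r}$ ($J{\left(r \right)} = r 2 r + \frac{1}{2 r} \left(-5\right) = 2 r^{2} + \frac{1}{2 r} \left(-5\right) = 2 r^{2} - \frac{5}{2 r}$)
$-673 + J{\left(17 \right)} \left(-1326\right) = -673 + \frac{-5 + 4 \cdot 17^{3}}{2 \cdot 17} \left(-1326\right) = -673 + \frac{1}{2} \cdot \frac{1}{17} \left(-5 + 4 \cdot 4913\right) \left(-1326\right) = -673 + \frac{1}{2} \cdot \frac{1}{17} \left(-5 + 19652\right) \left(-1326\right) = -673 + \frac{1}{2} \cdot \frac{1}{17} \cdot 19647 \left(-1326\right) = -673 + \frac{19647}{34} \left(-1326\right) = -673 - 766233 = -766906$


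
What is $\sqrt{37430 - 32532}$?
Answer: $\sqrt{4898} \approx 69.986$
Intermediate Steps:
$\sqrt{37430 - 32532} = \sqrt{4898}$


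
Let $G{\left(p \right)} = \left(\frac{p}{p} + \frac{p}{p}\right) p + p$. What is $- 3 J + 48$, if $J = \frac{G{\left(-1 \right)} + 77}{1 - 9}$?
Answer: $\frac{303}{4} \approx 75.75$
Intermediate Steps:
$G{\left(p \right)} = 3 p$ ($G{\left(p \right)} = \left(1 + 1\right) p + p = 2 p + p = 3 p$)
$J = - \frac{37}{4}$ ($J = \frac{3 \left(-1\right) + 77}{1 - 9} = \frac{-3 + 77}{-8} = 74 \left(- \frac{1}{8}\right) = - \frac{37}{4} \approx -9.25$)
$- 3 J + 48 = \left(-3\right) \left(- \frac{37}{4}\right) + 48 = \frac{111}{4} + 48 = \frac{303}{4}$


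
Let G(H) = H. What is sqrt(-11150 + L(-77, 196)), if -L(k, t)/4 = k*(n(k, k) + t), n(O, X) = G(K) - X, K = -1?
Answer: sqrt(72626) ≈ 269.49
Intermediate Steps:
n(O, X) = -1 - X
L(k, t) = -4*k*(-1 + t - k) (L(k, t) = -4*k*((-1 - k) + t) = -4*k*(-1 + t - k))
sqrt(-11150 + L(-77, 196)) = sqrt(-11150 + 4*(-77)*(1 - 77 - 1*196)) = sqrt(-11150 + 4*(-77)*(1 - 77 - 196)) = sqrt(-11150 + 4*(-77)*(-272)) = sqrt(-11150 + 83776) = sqrt(72626)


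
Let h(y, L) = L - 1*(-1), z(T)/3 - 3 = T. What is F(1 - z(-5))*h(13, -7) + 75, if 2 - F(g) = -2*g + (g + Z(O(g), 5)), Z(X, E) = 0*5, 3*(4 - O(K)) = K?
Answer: 21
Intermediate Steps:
O(K) = 4 - K/3
Z(X, E) = 0
z(T) = 9 + 3*T
h(y, L) = 1 + L (h(y, L) = L + 1 = 1 + L)
F(g) = 2 + g (F(g) = 2 - (-2*g + (g + 0)) = 2 - (-2*g + g) = 2 - (-1)*g = 2 + g)
F(1 - z(-5))*h(13, -7) + 75 = (2 + (1 - (9 + 3*(-5))))*(1 - 7) + 75 = (2 + (1 - (9 - 15)))*(-6) + 75 = (2 + (1 - 1*(-6)))*(-6) + 75 = (2 + (1 + 6))*(-6) + 75 = (2 + 7)*(-6) + 75 = 9*(-6) + 75 = -54 + 75 = 21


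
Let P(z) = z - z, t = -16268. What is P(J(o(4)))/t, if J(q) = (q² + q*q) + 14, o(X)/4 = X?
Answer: 0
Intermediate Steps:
o(X) = 4*X
J(q) = 14 + 2*q² (J(q) = (q² + q²) + 14 = 2*q² + 14 = 14 + 2*q²)
P(z) = 0
P(J(o(4)))/t = 0/(-16268) = 0*(-1/16268) = 0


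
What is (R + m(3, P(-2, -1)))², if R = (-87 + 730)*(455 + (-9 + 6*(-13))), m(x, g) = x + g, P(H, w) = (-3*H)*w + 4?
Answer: 55991390625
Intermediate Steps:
P(H, w) = 4 - 3*H*w (P(H, w) = -3*H*w + 4 = 4 - 3*H*w)
m(x, g) = g + x
R = 236624 (R = 643*(455 + (-9 - 78)) = 643*(455 - 87) = 643*368 = 236624)
(R + m(3, P(-2, -1)))² = (236624 + ((4 - 3*(-2)*(-1)) + 3))² = (236624 + ((4 - 6) + 3))² = (236624 + (-2 + 3))² = (236624 + 1)² = 236625² = 55991390625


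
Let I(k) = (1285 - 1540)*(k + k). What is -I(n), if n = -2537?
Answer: -1293870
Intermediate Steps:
I(k) = -510*k
-I(n) = -(-510)*(-2537) = -1*1293870 = -1293870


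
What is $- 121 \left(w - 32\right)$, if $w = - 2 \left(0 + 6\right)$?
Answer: $5324$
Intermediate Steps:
$w = -12$ ($w = \left(-2\right) 6 = -12$)
$- 121 \left(w - 32\right) = - 121 \left(-12 - 32\right) = \left(-121\right) \left(-44\right) = 5324$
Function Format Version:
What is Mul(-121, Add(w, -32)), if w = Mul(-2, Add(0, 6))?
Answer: 5324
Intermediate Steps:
w = -12 (w = Mul(-2, 6) = -12)
Mul(-121, Add(w, -32)) = Mul(-121, Add(-12, -32)) = Mul(-121, -44) = 5324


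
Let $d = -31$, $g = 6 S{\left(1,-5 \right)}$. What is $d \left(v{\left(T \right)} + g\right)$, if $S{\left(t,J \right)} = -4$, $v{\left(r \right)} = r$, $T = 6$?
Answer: $558$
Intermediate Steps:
$g = -24$ ($g = 6 \left(-4\right) = -24$)
$d \left(v{\left(T \right)} + g\right) = - 31 \left(6 - 24\right) = \left(-31\right) \left(-18\right) = 558$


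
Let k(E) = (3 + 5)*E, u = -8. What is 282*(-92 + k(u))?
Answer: -43992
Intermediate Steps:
k(E) = 8*E
282*(-92 + k(u)) = 282*(-92 + 8*(-8)) = 282*(-92 - 64) = 282*(-156) = -43992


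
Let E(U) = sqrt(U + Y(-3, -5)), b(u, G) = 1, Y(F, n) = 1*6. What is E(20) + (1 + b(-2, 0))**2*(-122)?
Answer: -488 + sqrt(26) ≈ -482.90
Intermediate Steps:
Y(F, n) = 6
E(U) = sqrt(6 + U) (E(U) = sqrt(U + 6) = sqrt(6 + U))
E(20) + (1 + b(-2, 0))**2*(-122) = sqrt(6 + 20) + (1 + 1)**2*(-122) = sqrt(26) + 2**2*(-122) = sqrt(26) + 4*(-122) = sqrt(26) - 488 = -488 + sqrt(26)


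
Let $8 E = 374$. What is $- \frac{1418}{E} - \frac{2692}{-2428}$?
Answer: $- \frac{3317053}{113509} \approx -29.223$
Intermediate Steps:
$E = \frac{187}{4}$ ($E = \frac{1}{8} \cdot 374 = \frac{187}{4} \approx 46.75$)
$- \frac{1418}{E} - \frac{2692}{-2428} = - \frac{1418}{\frac{187}{4}} - \frac{2692}{-2428} = \left(-1418\right) \frac{4}{187} - - \frac{673}{607} = - \frac{5672}{187} + \frac{673}{607} = - \frac{3317053}{113509}$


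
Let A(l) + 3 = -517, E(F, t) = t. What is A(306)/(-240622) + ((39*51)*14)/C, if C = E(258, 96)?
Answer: 558367511/1924976 ≈ 290.06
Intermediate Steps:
C = 96
A(l) = -520 (A(l) = -3 - 517 = -520)
A(306)/(-240622) + ((39*51)*14)/C = -520/(-240622) + ((39*51)*14)/96 = -520*(-1/240622) + (1989*14)*(1/96) = 260/120311 + 27846*(1/96) = 260/120311 + 4641/16 = 558367511/1924976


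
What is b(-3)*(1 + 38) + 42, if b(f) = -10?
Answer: -348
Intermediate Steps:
b(-3)*(1 + 38) + 42 = -10*(1 + 38) + 42 = -10*39 + 42 = -390 + 42 = -348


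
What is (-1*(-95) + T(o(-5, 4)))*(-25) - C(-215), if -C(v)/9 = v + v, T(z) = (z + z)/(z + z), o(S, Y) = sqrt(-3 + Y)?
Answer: -6270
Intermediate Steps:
T(z) = 1 (T(z) = (2*z)/((2*z)) = (2*z)*(1/(2*z)) = 1)
C(v) = -18*v (C(v) = -9*(v + v) = -18*v)
(-1*(-95) + T(o(-5, 4)))*(-25) - C(-215) = (-1*(-95) + 1)*(-25) - (-18)*(-215) = (95 + 1)*(-25) - 1*3870 = 96*(-25) - 3870 = -2400 - 3870 = -6270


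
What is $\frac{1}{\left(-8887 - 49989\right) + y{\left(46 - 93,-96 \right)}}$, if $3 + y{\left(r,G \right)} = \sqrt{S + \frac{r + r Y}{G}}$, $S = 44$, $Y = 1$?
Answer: $- \frac{2826192}{166403356609} - \frac{4 \sqrt{6477}}{166403356609} \approx -1.6986 \cdot 10^{-5}$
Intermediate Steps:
$y{\left(r,G \right)} = -3 + \sqrt{44 + \frac{2 r}{G}}$ ($y{\left(r,G \right)} = -3 + \sqrt{44 + \frac{r + r 1}{G}} = -3 + \sqrt{44 + \frac{r + r}{G}} = -3 + \sqrt{44 + \frac{2 r}{G}}$)
$\frac{1}{\left(-8887 - 49989\right) + y{\left(46 - 93,-96 \right)}} = \frac{1}{\left(-8887 - 49989\right) - \left(3 - \sqrt{44 + \frac{2 \left(46 - 93\right)}{-96}}\right)} = \frac{1}{\left(-8887 - 49989\right) - \left(3 - \sqrt{44 + 2 \left(46 - 93\right) \left(- \frac{1}{96}\right)}\right)} = \frac{1}{-58876 - \left(3 - \sqrt{44 + 2 \left(-47\right) \left(- \frac{1}{96}\right)}\right)} = \frac{1}{-58876 - \left(3 - \sqrt{44 + \frac{47}{48}}\right)} = \frac{1}{-58876 - \left(3 - \sqrt{\frac{2159}{48}}\right)} = \frac{1}{-58876 - \left(3 - \frac{\sqrt{6477}}{12}\right)} = \frac{1}{-58879 + \frac{\sqrt{6477}}{12}}$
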